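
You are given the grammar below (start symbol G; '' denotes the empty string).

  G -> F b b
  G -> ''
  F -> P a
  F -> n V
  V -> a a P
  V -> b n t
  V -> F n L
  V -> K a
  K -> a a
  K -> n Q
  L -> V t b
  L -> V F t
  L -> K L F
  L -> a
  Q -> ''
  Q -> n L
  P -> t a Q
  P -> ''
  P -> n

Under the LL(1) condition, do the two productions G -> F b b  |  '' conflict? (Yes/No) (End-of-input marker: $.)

No

FIRST(F b b) = { a, n, t } and FIRST('') = { '' }.
The second is nullable but FOLLOW(G) = { $ } is disjoint from FIRST of the first.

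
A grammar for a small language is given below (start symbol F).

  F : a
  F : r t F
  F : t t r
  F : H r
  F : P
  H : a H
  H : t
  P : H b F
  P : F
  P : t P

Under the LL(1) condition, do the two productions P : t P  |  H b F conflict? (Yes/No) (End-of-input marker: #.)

FIRST(t P) = { t } and FIRST(H b F) = { a, t }.
Both contain t, so the two alternatives are not disjoint — LL(1) conflict.

Yes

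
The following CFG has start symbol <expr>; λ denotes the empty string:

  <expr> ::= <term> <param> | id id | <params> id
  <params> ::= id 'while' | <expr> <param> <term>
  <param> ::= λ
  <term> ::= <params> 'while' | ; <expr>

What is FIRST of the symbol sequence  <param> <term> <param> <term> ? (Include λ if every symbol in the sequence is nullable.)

Add FIRST(<param>)\{λ} = {  }; <param> is nullable, continue.
Add FIRST(<term>) = { ;, id }; <term> is not nullable, stop.

{ ;, id }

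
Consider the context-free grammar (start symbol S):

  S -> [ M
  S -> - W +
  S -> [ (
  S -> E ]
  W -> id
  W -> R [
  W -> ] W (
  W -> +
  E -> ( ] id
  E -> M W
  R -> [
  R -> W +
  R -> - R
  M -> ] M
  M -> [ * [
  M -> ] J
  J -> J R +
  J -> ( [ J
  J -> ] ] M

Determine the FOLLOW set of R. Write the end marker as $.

{ +, [ }

In W -> R [: add FIRST([) = { [ }.
In R -> - R: R is at the end, add FOLLOW(R) = { +, [ }.
In J -> J R +: add FIRST(+) = { + }.
Union: FOLLOW(R) = { +, [ }.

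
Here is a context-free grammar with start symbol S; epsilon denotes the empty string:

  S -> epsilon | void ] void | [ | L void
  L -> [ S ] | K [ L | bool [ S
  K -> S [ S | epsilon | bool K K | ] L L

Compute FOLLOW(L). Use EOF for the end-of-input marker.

In S -> L void: add FIRST(void) = { void }.
In L -> K [ L: L is at the end, add FOLLOW(L) = { [, ], bool, void }.
In K -> ] L L: add FIRST(L) = { [, ], bool, void }.
In K -> ] L L: L is at the end, add FOLLOW(K) = { [, ], bool, void }.
Union: FOLLOW(L) = { [, ], bool, void }.

{ [, ], bool, void }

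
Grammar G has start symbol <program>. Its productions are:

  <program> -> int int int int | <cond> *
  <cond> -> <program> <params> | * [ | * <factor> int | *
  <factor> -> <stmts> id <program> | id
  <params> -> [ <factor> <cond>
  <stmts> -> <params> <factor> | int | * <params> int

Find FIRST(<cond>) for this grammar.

{ *, int }

From <cond> -> <program> <params>: add FIRST(<program>) = { *, int }.
<cond> -> * [ contributes {*}.
<cond> -> * <factor> int contributes {*}.
<cond> -> * contributes {*}.
Union: FIRST(<cond>) = { *, int }.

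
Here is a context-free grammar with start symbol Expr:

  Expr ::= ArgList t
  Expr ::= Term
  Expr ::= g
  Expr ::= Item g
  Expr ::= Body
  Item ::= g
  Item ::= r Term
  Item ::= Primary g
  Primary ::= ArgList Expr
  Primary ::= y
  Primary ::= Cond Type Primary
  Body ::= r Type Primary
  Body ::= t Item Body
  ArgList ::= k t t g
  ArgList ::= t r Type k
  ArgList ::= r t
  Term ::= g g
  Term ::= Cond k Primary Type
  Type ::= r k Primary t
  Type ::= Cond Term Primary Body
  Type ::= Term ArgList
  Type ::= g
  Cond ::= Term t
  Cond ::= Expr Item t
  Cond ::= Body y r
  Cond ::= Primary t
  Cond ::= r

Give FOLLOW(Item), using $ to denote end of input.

{ g, r, t }

In Expr ::= Item g: add FIRST(g) = { g }.
In Body ::= t Item Body: add FIRST(Body) = { r, t }.
In Cond ::= Expr Item t: add FIRST(t) = { t }.
Union: FOLLOW(Item) = { g, r, t }.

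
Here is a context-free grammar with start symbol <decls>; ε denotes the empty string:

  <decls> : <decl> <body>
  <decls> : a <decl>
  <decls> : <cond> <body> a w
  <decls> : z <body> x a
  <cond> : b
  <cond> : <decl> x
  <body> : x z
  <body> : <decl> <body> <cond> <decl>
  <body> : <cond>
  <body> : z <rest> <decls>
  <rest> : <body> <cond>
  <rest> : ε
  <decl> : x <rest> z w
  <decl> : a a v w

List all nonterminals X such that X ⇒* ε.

Directly nullable (have an ε-production): <rest>.
No other nonterminal has a production whose RHS symbols are all nullable.

{ <rest> }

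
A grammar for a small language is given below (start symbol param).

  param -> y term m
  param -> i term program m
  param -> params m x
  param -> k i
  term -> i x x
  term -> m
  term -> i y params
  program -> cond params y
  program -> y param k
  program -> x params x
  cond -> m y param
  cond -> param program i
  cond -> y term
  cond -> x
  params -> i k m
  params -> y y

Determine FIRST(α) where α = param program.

Add FIRST(param) = { i, k, y }; param is not nullable, stop.

{ i, k, y }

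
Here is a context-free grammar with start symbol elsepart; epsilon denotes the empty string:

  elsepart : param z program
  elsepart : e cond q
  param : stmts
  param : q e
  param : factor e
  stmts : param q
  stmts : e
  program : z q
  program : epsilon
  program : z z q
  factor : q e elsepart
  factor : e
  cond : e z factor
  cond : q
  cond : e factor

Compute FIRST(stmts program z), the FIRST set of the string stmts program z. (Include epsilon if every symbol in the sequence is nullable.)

{ e, q }

Add FIRST(stmts) = { e, q }; stmts is not nullable, stop.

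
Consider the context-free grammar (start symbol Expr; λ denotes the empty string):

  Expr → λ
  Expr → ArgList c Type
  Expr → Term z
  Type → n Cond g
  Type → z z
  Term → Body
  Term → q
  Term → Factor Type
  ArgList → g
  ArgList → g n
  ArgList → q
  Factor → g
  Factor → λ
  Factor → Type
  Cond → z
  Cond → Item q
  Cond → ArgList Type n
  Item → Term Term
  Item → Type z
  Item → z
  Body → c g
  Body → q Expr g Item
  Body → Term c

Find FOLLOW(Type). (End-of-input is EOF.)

In Expr → ArgList c Type: Type is at the end, add FOLLOW(Expr) = { EOF, g }.
In Term → Factor Type: Type is at the end, add FOLLOW(Term) = { c, g, n, q, z }.
In Factor → Type: Type is at the end, add FOLLOW(Factor) = { n, z }.
In Cond → ArgList Type n: add FIRST(n) = { n }.
In Item → Type z: add FIRST(z) = { z }.
Union: FOLLOW(Type) = { EOF, c, g, n, q, z }.

{ EOF, c, g, n, q, z }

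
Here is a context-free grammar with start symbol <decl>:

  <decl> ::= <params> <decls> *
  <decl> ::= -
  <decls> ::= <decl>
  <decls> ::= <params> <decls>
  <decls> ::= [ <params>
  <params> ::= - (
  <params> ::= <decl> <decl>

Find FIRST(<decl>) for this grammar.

From <decl> ::= <params> <decls> *: add FIRST(<params>) = { - }.
<decl> ::= - contributes {-}.
Union: FIRST(<decl>) = { - }.

{ - }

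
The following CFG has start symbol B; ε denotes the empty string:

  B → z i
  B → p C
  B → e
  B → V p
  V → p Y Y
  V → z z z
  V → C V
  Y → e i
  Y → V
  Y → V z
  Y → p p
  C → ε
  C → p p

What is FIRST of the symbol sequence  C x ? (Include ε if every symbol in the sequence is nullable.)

Add FIRST(C)\{ε} = { p }; C is nullable, continue.
x is a terminal; add {x} and stop.

{ p, x }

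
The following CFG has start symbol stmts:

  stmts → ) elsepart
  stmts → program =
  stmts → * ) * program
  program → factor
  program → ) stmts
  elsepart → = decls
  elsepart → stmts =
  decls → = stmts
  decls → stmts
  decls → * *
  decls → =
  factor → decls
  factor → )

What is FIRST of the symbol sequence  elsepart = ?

Add FIRST(elsepart) = { ), *, = }; elsepart is not nullable, stop.

{ ), *, = }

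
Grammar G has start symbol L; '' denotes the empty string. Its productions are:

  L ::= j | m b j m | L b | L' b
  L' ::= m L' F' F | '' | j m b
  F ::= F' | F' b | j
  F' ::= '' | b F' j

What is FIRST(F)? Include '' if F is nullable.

{ b, j, '' }

From F ::= F': add FIRST(F') = { b, '' } (including '' since F' is nullable).
From F ::= F' b: F' nullable, take FIRST(F') ∪ {b} = { b }.
F ::= j contributes {j}.
Union: FIRST(F) = { b, j, '' }.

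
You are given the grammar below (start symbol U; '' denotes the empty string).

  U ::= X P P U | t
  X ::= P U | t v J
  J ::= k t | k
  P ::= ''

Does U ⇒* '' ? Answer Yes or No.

No

Nullable nonterminals: P.
No production of U has an RHS whose symbols are all nullable, so U is not nullable.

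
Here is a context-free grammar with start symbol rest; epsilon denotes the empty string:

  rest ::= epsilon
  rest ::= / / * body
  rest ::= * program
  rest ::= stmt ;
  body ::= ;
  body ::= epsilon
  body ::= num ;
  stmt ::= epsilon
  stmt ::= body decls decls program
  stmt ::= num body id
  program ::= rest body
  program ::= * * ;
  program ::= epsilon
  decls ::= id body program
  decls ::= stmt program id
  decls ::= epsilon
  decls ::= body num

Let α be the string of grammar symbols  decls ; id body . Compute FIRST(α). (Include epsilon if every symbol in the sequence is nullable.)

Add FIRST(decls)\{epsilon} = { *, /, ;, id, num }; decls is nullable, continue.
; is a terminal; add {;} and stop.

{ *, /, ;, id, num }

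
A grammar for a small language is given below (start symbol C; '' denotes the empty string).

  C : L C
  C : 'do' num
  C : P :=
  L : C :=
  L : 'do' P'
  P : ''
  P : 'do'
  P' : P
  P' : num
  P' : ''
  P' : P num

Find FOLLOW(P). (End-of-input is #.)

{ 'do', :=, num }

In C : P :=: add FIRST(:=) = { := }.
In P' : P: P is at the end, add FOLLOW(P') = { 'do', := }.
In P' : P num: add FIRST(num) = { num }.
Union: FOLLOW(P) = { 'do', :=, num }.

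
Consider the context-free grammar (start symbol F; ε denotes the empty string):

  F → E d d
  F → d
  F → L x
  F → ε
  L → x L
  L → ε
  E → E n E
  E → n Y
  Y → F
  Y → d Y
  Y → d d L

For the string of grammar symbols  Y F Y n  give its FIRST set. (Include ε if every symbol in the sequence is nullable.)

Add FIRST(Y)\{ε} = { d, n, x }; Y is nullable, continue.
Add FIRST(F)\{ε} = { d, n, x }; F is nullable, continue.
Add FIRST(Y)\{ε} = { d, n, x }; Y is nullable, continue.
n is a terminal; add {n} and stop.

{ d, n, x }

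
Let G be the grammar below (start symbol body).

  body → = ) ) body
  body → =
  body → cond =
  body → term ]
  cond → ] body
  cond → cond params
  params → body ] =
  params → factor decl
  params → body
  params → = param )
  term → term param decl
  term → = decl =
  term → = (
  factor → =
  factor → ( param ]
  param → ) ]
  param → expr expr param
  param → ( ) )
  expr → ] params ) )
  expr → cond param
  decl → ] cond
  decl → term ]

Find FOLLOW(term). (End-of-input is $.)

In body → term ]: add FIRST(]) = { ] }.
In term → term param decl: add FIRST(param decl) = { (, ), ] }.
In decl → term ]: add FIRST(]) = { ] }.
Union: FOLLOW(term) = { (, ), ] }.

{ (, ), ] }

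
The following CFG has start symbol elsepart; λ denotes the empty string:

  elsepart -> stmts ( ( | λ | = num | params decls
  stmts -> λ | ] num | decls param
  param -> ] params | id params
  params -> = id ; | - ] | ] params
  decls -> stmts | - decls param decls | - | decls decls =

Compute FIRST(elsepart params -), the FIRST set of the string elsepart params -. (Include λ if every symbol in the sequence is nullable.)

Add FIRST(elsepart)\{λ} = { (, -, =, ], id }; elsepart is nullable, continue.
Add FIRST(params) = { -, =, ] }; params is not nullable, stop.

{ (, -, =, ], id }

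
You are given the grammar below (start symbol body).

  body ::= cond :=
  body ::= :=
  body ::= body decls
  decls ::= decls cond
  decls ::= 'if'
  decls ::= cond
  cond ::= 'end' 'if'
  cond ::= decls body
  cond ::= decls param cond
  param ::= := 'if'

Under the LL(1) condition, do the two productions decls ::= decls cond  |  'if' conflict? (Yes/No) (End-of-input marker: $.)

FIRST(decls cond) = { 'end', 'if' } and FIRST('if') = { 'if' }.
Both contain 'if', so the two alternatives are not disjoint — LL(1) conflict.

Yes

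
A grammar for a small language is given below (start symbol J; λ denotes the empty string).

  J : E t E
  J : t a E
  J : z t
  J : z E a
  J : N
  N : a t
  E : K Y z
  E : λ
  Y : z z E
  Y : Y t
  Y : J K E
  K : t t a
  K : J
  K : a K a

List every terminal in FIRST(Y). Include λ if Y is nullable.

{ a, t, z }

Y : z z E contributes {z}.
From Y : Y t: add FIRST(Y) = { a, t, z }.
From Y : J K E: add FIRST(J) = { a, t, z }.
Union: FIRST(Y) = { a, t, z }.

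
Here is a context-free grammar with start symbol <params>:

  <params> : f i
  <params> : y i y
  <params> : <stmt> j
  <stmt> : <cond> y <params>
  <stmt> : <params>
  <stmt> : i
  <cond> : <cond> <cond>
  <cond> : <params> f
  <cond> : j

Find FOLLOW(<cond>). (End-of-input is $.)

{ f, i, j, y }

In <stmt> : <cond> y <params>: add FIRST(y <params>) = { y }.
In <cond> : <cond> <cond>: add FIRST(<cond>) = { f, i, j, y }.
In <cond> : <cond> <cond>: <cond> is at the end, add FOLLOW(<cond>) = { f, i, j, y }.
Union: FOLLOW(<cond>) = { f, i, j, y }.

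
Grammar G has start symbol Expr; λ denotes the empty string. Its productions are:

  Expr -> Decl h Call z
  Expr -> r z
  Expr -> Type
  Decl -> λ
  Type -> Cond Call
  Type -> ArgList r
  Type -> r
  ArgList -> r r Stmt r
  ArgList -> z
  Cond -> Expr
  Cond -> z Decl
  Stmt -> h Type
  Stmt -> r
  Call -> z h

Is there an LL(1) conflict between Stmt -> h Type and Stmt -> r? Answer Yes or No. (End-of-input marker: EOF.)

FIRST(h Type) = { h } and FIRST(r) = { r }.
The FIRST sets are disjoint and neither alternative is nullable — no conflict.

No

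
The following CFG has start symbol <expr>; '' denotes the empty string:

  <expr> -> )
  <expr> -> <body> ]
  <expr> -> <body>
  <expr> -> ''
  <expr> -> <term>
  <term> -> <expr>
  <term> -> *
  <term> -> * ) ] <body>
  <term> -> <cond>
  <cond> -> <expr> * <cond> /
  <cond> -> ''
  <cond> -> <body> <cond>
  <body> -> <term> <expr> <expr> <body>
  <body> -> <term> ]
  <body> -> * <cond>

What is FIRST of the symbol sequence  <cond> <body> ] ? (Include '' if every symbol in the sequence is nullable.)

{ ), *, ] }

Add FIRST(<cond>)\{''} = { ), *, ] }; <cond> is nullable, continue.
Add FIRST(<body>) = { ), *, ] }; <body> is not nullable, stop.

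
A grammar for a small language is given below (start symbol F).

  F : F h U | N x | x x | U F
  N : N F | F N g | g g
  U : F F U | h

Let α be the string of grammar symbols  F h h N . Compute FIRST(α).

{ g, h, x }

Add FIRST(F) = { g, h, x }; F is not nullable, stop.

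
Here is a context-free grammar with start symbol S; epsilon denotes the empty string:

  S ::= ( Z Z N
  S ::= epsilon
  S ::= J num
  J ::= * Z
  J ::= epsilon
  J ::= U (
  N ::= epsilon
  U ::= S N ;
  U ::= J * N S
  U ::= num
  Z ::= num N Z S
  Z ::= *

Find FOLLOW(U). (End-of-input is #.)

{ ( }

In J ::= U (: add FIRST(() = { ( }.
Union: FOLLOW(U) = { ( }.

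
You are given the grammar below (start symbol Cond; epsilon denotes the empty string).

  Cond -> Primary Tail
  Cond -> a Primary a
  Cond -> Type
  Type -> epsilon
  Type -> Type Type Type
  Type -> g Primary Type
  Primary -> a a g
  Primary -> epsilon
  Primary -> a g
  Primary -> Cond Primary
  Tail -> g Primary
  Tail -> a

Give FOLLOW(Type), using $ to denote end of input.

{ $, a, g }

In Cond -> Type: Type is at the end, add FOLLOW(Cond) = { $, a, g }.
In Type -> Type Type Type: add FIRST(Type Type)\{epsilon} = { g }.
  Since Type Type is nullable, also add FOLLOW(Type) = { $, a, g }.
In Type -> Type Type Type: add FIRST(Type)\{epsilon} = { g }.
  Since Type is nullable, also add FOLLOW(Type) = { $, a, g }.
In Type -> Type Type Type: Type is at the end, add FOLLOW(Type) = { $, a, g }.
In Type -> g Primary Type: Type is at the end, add FOLLOW(Type) = { $, a, g }.
Union: FOLLOW(Type) = { $, a, g }.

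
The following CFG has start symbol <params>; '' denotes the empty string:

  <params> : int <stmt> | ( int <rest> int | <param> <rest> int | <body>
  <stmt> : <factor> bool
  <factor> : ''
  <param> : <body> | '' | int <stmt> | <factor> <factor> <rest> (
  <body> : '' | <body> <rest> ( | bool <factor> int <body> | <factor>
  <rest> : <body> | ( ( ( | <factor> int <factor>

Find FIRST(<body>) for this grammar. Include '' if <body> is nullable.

<body> : '' contributes ''.
From <body> : <body> <rest> (: <body>, <rest> nullable, take FIRST(<body>) ∪ FIRST(<rest>) ∪ {(} = { (, bool, int }.
<body> : bool <factor> int <body> contributes {bool}.
From <body> : <factor>: add FIRST(<factor>) = { '' } (including '' since <factor> is nullable).
Union: FIRST(<body>) = { (, bool, int, '' }.

{ (, bool, int, '' }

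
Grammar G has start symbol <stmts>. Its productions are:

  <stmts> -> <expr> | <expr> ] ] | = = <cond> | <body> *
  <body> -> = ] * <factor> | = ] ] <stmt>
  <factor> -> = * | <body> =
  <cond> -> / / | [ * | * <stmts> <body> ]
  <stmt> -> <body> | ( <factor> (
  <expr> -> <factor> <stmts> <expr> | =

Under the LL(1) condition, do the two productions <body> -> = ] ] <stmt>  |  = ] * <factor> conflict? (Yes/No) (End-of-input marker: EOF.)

FIRST(= ] ] <stmt>) = { = } and FIRST(= ] * <factor>) = { = }.
Both contain =, so the two alternatives are not disjoint — LL(1) conflict.

Yes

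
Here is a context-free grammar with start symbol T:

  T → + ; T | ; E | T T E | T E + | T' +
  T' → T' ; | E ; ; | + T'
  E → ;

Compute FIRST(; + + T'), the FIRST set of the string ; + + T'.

{ ; }

; is a terminal; add {;} and stop.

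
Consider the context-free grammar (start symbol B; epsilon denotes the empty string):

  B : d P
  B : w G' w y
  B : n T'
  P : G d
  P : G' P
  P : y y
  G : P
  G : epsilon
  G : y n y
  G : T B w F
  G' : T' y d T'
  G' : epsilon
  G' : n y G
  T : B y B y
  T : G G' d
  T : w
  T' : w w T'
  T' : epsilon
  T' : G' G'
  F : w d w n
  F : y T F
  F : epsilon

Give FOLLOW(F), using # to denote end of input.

In G : T B w F: F is at the end, add FOLLOW(G) = { #, d, n, w, y }.
In F : y T F: F is at the end, add FOLLOW(F) = { #, d, n, w, y }.
Union: FOLLOW(F) = { #, d, n, w, y }.

{ #, d, n, w, y }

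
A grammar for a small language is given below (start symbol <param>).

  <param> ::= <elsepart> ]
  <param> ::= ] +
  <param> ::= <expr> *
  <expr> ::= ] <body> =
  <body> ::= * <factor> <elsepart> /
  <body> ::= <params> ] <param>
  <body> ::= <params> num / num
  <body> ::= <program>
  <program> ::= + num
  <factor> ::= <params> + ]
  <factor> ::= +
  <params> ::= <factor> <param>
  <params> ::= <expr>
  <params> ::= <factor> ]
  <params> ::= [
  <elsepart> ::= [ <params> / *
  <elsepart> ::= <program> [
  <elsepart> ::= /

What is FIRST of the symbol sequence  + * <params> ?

+ is a terminal; add {+} and stop.

{ + }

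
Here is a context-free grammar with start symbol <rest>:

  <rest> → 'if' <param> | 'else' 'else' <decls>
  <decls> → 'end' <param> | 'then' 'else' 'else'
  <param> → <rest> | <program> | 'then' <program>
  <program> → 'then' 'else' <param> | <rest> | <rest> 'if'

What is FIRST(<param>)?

From <param> → <rest>: add FIRST(<rest>) = { 'else', 'if' }.
From <param> → <program>: add FIRST(<program>) = { 'else', 'if', 'then' }.
<param> → 'then' <program> contributes {'then'}.
Union: FIRST(<param>) = { 'else', 'if', 'then' }.

{ 'else', 'if', 'then' }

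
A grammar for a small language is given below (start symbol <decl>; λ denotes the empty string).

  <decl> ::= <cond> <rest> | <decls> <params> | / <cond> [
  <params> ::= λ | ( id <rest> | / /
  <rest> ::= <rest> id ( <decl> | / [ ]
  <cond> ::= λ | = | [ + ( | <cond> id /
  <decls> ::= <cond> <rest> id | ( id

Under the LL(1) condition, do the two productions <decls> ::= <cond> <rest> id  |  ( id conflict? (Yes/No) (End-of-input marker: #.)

No

FIRST(<cond> <rest> id) = { /, =, [, id } and FIRST(( id) = { ( }.
The FIRST sets are disjoint and neither alternative is nullable — no conflict.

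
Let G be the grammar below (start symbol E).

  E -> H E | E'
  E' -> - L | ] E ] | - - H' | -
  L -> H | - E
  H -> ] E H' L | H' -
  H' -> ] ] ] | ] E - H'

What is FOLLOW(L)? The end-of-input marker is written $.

In E' -> - L: L is at the end, add FOLLOW(E') = { $, -, ] }.
In H -> ] E H' L: L is at the end, add FOLLOW(H) = { $, -, ] }.
Union: FOLLOW(L) = { $, -, ] }.

{ $, -, ] }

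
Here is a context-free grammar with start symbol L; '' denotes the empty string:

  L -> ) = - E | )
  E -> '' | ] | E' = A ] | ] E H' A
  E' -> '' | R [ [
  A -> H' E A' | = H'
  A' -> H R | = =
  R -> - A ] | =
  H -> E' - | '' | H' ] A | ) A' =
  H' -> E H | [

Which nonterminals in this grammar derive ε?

{ E, E', H, H' }

Directly nullable (have an ''-production): E, E', H.
H' -> E H with every symbol nullable, so H' is nullable.
No other nonterminal has a production whose RHS symbols are all nullable.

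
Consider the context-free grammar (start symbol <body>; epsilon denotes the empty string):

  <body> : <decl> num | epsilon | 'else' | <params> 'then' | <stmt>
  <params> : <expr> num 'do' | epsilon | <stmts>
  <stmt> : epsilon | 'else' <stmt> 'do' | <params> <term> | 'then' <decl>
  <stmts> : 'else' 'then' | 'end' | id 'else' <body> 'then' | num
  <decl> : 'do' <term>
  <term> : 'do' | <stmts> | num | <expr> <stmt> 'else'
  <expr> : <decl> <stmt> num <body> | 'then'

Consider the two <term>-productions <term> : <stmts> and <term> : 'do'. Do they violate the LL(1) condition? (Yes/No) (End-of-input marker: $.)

FIRST(<stmts>) = { 'else', 'end', id, num } and FIRST('do') = { 'do' }.
The FIRST sets are disjoint and neither alternative is nullable — no conflict.

No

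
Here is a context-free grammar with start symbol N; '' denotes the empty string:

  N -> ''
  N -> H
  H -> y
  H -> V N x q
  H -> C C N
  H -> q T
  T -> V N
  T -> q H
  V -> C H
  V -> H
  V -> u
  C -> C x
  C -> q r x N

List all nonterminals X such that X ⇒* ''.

{ N }

Directly nullable (have an ''-production): N.
No other nonterminal has a production whose RHS symbols are all nullable.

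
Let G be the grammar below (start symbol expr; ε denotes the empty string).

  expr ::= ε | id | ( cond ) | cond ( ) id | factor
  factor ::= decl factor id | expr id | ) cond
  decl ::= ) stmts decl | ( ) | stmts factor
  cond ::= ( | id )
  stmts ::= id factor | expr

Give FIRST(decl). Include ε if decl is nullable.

decl ::= ) stmts decl contributes {)}.
decl ::= ( ) contributes {(}.
From decl ::= stmts factor: stmts nullable, take FIRST(stmts) ∪ FIRST(factor) = { (, ), id }.
Union: FIRST(decl) = { (, ), id }.

{ (, ), id }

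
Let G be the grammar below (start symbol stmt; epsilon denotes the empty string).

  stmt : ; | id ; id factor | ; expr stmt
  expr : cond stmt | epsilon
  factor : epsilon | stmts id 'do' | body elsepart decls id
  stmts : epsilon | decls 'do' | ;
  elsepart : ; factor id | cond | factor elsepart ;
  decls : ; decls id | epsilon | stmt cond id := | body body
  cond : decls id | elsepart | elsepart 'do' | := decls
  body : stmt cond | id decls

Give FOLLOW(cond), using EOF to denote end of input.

In expr : cond stmt: add FIRST(stmt) = { ;, id }.
In elsepart : cond: cond is at the end, add FOLLOW(elsepart) = { 'do', :=, ;, id }.
In decls : stmt cond id :=: add FIRST(id :=) = { id }.
In body : stmt cond: cond is at the end, add FOLLOW(body) = { 'do', :=, ;, id }.
Union: FOLLOW(cond) = { 'do', :=, ;, id }.

{ 'do', :=, ;, id }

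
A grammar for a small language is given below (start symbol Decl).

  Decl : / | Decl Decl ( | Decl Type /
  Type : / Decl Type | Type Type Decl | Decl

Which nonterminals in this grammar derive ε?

No nonterminal has an empty production or an RHS whose symbols are all nullable.

{ } (none)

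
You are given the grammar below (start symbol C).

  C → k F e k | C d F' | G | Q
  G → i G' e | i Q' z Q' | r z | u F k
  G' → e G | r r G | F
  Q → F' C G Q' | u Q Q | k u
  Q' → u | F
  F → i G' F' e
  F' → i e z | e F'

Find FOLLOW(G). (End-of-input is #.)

{ #, d, e, i, r, u }

In C → G: G is at the end, add FOLLOW(C) = { #, d, i, r, u }.
In G' → e G: G is at the end, add FOLLOW(G') = { e, i }.
In G' → r r G: G is at the end, add FOLLOW(G') = { e, i }.
In Q → F' C G Q': add FIRST(Q') = { i, u }.
Union: FOLLOW(G) = { #, d, e, i, r, u }.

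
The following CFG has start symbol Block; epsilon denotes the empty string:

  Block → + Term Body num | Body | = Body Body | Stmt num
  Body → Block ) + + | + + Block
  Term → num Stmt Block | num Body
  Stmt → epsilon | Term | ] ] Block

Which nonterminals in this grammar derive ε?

{ Stmt }

Directly nullable (have an epsilon-production): Stmt.
No other nonterminal has a production whose RHS symbols are all nullable.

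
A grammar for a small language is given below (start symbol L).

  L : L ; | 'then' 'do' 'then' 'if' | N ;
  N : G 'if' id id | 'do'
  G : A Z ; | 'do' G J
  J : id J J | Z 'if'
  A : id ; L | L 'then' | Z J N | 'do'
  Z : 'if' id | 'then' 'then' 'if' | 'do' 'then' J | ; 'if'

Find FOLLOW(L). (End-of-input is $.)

L is the start symbol, so $ ∈ FOLLOW(L).
In L : L ;: add FIRST(;) = { ; }.
In A : id ; L: L is at the end, add FOLLOW(A) = { 'do', 'if', 'then', ; }.
In A : L 'then': add FIRST('then') = { 'then' }.
Union: FOLLOW(L) = { $, 'do', 'if', 'then', ; }.

{ $, 'do', 'if', 'then', ; }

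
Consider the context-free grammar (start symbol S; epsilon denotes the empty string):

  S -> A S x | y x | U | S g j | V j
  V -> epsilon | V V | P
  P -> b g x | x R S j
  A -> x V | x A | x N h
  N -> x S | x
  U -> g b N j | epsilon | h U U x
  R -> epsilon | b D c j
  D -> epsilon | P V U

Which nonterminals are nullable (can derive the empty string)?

{ D, R, S, U, V }

Directly nullable (have an epsilon-production): V, U, R, D.
S -> U with every symbol nullable, so S is nullable.
No other nonterminal has a production whose RHS symbols are all nullable.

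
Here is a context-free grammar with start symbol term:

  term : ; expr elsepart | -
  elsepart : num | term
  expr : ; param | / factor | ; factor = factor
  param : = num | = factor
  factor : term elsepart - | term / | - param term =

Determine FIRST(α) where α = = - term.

= is a terminal; add {=} and stop.

{ = }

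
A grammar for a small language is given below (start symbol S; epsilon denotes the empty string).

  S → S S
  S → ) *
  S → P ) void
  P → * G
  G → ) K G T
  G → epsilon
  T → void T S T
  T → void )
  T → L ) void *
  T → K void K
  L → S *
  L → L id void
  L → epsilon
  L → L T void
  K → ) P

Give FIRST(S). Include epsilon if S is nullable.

From S → S S: add FIRST(S) = { ), * }.
S → ) * contributes {)}.
From S → P ) void: add FIRST(P) = { * }.
Union: FIRST(S) = { ), * }.

{ ), * }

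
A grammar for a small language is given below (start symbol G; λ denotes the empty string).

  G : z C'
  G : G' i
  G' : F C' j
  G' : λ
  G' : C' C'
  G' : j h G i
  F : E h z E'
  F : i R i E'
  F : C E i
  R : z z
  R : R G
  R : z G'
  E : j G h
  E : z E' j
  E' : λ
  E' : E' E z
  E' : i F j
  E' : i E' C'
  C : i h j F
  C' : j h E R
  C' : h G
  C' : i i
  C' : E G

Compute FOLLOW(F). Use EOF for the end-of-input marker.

{ h, i, j, z }

In G' : F C' j: add FIRST(C' j) = { h, i, j, z }.
In E' : i F j: add FIRST(j) = { j }.
In C : i h j F: F is at the end, add FOLLOW(C) = { j, z }.
Union: FOLLOW(F) = { h, i, j, z }.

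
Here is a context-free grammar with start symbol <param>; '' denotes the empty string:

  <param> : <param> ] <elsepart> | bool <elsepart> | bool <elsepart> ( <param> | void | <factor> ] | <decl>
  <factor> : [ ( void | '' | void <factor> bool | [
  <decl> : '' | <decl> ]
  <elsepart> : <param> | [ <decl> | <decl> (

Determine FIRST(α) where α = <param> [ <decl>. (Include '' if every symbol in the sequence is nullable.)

Add FIRST(<param>)\{''} = { [, ], bool, void }; <param> is nullable, continue.
[ is a terminal; add {[} and stop.

{ [, ], bool, void }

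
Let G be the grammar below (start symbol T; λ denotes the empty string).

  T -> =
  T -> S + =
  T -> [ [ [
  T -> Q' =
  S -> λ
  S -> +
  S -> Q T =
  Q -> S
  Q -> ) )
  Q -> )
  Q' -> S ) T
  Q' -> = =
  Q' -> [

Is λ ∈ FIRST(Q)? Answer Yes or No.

Q -> S and each of S is nullable, so Q ⇒* λ.

Yes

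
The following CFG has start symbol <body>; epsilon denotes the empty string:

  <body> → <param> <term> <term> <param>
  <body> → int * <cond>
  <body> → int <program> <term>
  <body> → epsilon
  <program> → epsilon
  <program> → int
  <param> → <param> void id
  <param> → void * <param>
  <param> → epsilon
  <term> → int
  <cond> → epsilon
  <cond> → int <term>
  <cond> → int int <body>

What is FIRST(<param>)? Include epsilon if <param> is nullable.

From <param> → <param> void id: <param> nullable, take FIRST(<param>) ∪ {void} = { void }.
<param> → void * <param> contributes {void}.
<param> → epsilon contributes epsilon.
Union: FIRST(<param>) = { void, epsilon }.

{ void, epsilon }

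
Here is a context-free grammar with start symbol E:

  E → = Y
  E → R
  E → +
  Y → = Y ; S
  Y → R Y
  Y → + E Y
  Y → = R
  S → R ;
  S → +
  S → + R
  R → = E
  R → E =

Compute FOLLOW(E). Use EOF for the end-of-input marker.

E is the start symbol, so EOF ∈ FOLLOW(E).
In Y → + E Y: add FIRST(Y) = { +, = }.
In R → = E: E is at the end, add FOLLOW(R) = { EOF, +, ;, = }.
In R → E =: add FIRST(=) = { = }.
Union: FOLLOW(E) = { EOF, +, ;, = }.

{ EOF, +, ;, = }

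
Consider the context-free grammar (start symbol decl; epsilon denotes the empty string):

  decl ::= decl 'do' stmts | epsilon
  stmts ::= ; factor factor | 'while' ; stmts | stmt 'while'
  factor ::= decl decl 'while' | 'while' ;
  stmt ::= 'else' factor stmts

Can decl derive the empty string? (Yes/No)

decl has an epsilon-production, so decl ⇒ epsilon.

Yes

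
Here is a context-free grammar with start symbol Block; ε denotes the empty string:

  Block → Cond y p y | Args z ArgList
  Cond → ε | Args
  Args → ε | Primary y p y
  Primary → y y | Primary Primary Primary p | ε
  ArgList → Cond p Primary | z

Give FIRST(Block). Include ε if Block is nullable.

From Block → Cond y p y: Cond nullable, take FIRST(Cond) ∪ {y} = { p, y }.
From Block → Args z ArgList: Args nullable, take FIRST(Args) ∪ {z} = { p, y, z }.
Union: FIRST(Block) = { p, y, z }.

{ p, y, z }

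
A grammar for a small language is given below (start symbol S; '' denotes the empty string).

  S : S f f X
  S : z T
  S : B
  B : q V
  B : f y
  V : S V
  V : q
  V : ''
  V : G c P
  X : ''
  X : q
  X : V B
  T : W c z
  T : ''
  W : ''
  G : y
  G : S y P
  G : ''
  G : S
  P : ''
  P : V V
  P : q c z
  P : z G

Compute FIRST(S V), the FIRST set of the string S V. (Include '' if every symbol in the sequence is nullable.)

Add FIRST(S) = { f, q, z }; S is not nullable, stop.

{ f, q, z }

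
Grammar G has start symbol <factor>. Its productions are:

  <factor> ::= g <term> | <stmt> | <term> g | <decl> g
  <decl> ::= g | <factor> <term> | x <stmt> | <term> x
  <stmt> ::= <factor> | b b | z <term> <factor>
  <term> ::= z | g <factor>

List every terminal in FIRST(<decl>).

<decl> ::= g contributes {g}.
From <decl> ::= <factor> <term>: add FIRST(<factor>) = { b, g, x, z }.
<decl> ::= x <stmt> contributes {x}.
From <decl> ::= <term> x: add FIRST(<term>) = { g, z }.
Union: FIRST(<decl>) = { b, g, x, z }.

{ b, g, x, z }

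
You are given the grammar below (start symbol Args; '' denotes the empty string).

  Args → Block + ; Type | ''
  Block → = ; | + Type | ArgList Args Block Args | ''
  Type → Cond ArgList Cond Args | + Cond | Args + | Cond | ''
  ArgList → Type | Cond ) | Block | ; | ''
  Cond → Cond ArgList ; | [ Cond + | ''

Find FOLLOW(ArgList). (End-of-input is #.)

{ #, ), +, ;, =, [ }

In Block → ArgList Args Block Args: add FIRST(Args Block Args)\{''} = { ), +, ;, =, [ }.
  Since Args Block Args is nullable, also add FOLLOW(Block) = { #, ), +, ;, =, [ }.
In Type → Cond ArgList Cond Args: add FIRST(Cond Args)\{''} = { ), +, ;, =, [ }.
  Since Cond Args is nullable, also add FOLLOW(Type) = { #, ), +, ;, =, [ }.
In Cond → Cond ArgList ;: add FIRST(;) = { ; }.
Union: FOLLOW(ArgList) = { #, ), +, ;, =, [ }.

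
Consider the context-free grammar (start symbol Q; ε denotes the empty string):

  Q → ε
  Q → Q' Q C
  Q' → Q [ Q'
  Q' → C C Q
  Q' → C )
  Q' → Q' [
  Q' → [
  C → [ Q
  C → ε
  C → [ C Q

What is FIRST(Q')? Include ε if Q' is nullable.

From Q' → Q [ Q': Q nullable, take FIRST(Q) ∪ {[} = { ), [ }.
From Q' → C C Q: C, C, Q nullable, take FIRST(C) ∪ FIRST(C) ∪ FIRST(Q) = { ), [ }; also ε since the whole RHS is nullable.
From Q' → C ): C nullable, take FIRST(C) ∪ {)} = { ), [ }.
From Q' → Q' [: Q' nullable, take FIRST(Q') ∪ {[} = { ), [ }.
Q' → [ contributes {[}.
Union: FIRST(Q') = { ), [, ε }.

{ ), [, ε }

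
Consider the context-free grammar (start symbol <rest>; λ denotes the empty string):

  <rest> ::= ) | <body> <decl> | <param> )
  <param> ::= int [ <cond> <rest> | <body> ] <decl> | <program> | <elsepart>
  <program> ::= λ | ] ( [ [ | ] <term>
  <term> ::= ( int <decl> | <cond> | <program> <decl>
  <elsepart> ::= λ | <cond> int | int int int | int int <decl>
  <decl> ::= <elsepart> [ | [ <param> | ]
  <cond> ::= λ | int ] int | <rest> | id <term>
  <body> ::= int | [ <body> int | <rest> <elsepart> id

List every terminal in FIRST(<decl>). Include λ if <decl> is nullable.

From <decl> ::= <elsepart> [: <elsepart> nullable, take FIRST(<elsepart>) ∪ {[} = { ), [, ], id, int }.
<decl> ::= [ <param> contributes {[}.
<decl> ::= ] contributes {]}.
Union: FIRST(<decl>) = { ), [, ], id, int }.

{ ), [, ], id, int }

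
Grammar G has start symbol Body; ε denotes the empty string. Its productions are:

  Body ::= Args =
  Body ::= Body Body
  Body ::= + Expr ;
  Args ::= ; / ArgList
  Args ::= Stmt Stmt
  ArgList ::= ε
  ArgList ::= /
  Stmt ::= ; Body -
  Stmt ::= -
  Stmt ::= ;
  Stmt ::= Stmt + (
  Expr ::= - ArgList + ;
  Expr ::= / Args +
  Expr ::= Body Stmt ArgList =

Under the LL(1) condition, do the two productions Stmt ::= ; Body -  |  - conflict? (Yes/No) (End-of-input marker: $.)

FIRST(; Body -) = { ; } and FIRST(-) = { - }.
The FIRST sets are disjoint and neither alternative is nullable — no conflict.

No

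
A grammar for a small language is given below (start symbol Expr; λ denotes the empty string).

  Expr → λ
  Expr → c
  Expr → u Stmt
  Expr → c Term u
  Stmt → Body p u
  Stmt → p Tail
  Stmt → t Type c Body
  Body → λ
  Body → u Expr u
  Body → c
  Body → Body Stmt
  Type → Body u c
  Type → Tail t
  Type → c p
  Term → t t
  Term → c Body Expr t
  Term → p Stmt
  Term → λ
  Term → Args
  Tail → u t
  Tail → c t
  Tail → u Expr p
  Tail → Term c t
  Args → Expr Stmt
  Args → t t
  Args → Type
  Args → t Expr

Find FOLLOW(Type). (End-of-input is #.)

In Stmt → t Type c Body: add FIRST(c Body) = { c }.
In Args → Type: Type is at the end, add FOLLOW(Args) = { c, u }.
Union: FOLLOW(Type) = { c, u }.

{ c, u }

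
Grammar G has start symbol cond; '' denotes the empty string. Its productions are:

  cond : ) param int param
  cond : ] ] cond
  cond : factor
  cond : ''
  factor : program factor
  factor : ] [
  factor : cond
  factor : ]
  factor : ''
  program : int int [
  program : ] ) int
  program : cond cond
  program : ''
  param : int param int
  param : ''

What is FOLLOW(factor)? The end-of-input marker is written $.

In cond : factor: factor is at the end, add FOLLOW(cond) = { $, ), ], int }.
In factor : program factor: factor is at the end, add FOLLOW(factor) = { $, ), ], int }.
Union: FOLLOW(factor) = { $, ), ], int }.

{ $, ), ], int }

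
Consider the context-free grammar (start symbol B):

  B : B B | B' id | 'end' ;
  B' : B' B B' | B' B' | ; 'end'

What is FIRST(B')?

From B' : B' B B': add FIRST(B') = { ; }.
From B' : B' B': add FIRST(B') = { ; }.
B' : ; 'end' contributes {;}.
Union: FIRST(B') = { ; }.

{ ; }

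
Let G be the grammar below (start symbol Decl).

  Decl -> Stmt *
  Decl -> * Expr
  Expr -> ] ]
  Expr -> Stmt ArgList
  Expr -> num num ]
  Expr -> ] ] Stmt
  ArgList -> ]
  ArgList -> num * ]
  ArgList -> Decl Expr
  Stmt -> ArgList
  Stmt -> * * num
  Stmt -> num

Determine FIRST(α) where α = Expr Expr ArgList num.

{ *, ], num }

Add FIRST(Expr) = { *, ], num }; Expr is not nullable, stop.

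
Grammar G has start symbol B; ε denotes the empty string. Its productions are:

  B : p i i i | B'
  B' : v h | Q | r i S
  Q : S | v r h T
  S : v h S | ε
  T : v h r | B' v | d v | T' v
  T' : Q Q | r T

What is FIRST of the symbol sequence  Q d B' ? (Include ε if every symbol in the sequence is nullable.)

{ d, v }

Add FIRST(Q)\{ε} = { v }; Q is nullable, continue.
d is a terminal; add {d} and stop.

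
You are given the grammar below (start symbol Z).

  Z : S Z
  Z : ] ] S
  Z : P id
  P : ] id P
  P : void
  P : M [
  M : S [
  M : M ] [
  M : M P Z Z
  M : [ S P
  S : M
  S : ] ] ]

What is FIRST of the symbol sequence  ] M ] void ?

{ ] }

] is a terminal; add {]} and stop.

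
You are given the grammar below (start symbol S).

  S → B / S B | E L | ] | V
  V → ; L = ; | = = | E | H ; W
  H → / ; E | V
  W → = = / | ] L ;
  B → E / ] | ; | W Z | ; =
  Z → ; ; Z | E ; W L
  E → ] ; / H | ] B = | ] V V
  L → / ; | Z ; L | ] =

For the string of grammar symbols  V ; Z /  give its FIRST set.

{ /, ;, =, ] }

Add FIRST(V) = { /, ;, =, ] }; V is not nullable, stop.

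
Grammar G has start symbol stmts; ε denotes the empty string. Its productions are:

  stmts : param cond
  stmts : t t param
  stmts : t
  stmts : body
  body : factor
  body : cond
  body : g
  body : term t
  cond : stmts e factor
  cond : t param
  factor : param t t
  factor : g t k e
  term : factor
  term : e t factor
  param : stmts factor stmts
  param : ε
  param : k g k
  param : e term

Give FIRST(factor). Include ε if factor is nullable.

From factor : param t t: param nullable, take FIRST(param) ∪ {t} = { e, g, k, t }.
factor : g t k e contributes {g}.
Union: FIRST(factor) = { e, g, k, t }.

{ e, g, k, t }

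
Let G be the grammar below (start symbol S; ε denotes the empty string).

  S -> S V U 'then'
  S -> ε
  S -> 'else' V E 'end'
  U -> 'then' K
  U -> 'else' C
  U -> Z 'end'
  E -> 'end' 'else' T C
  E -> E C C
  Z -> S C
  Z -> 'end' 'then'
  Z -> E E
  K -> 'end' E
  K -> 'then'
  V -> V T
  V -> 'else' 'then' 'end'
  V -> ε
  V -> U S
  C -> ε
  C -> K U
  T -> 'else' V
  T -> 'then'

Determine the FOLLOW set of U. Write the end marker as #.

In S -> S V U 'then': add FIRST('then') = { 'then' }.
In V -> U S: add FIRST(S)\{ε} = { 'else', 'end', 'then' }.
  Since S is nullable, also add FOLLOW(V) = { 'else', 'end', 'then' }.
In C -> K U: U is at the end, add FOLLOW(C) = { 'else', 'end', 'then' }.
Union: FOLLOW(U) = { 'else', 'end', 'then' }.

{ 'else', 'end', 'then' }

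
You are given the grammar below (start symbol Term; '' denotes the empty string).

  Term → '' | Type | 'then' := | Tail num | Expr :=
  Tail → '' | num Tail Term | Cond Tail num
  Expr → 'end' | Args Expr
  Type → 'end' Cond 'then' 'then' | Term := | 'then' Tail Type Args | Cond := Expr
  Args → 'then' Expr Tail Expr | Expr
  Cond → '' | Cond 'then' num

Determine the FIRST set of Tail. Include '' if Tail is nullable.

Tail → '' contributes ''.
Tail → num Tail Term contributes {num}.
From Tail → Cond Tail num: Cond, Tail nullable, take FIRST(Cond) ∪ FIRST(Tail) ∪ {num} = { 'then', num }.
Union: FIRST(Tail) = { 'then', num, '' }.

{ 'then', num, '' }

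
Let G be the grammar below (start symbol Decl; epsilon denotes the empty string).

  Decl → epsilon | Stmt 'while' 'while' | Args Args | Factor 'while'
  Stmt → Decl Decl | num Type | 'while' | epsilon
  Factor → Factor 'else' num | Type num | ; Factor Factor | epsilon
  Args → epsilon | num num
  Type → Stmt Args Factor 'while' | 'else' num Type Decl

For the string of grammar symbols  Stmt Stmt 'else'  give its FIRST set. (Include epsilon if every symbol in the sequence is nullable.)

Add FIRST(Stmt)\{epsilon} = { 'else', 'while', ;, num }; Stmt is nullable, continue.
Add FIRST(Stmt)\{epsilon} = { 'else', 'while', ;, num }; Stmt is nullable, continue.
'else' is a terminal; add {'else'} and stop.

{ 'else', 'while', ;, num }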